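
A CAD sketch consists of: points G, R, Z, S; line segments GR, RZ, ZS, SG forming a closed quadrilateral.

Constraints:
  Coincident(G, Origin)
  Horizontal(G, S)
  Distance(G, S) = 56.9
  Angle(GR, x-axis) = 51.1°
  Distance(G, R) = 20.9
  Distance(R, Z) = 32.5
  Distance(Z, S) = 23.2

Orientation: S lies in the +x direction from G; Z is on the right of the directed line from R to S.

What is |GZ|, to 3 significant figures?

35.9

Checks: |RZ| = 32.50 ✓; |ZS| = 23.20 ✓.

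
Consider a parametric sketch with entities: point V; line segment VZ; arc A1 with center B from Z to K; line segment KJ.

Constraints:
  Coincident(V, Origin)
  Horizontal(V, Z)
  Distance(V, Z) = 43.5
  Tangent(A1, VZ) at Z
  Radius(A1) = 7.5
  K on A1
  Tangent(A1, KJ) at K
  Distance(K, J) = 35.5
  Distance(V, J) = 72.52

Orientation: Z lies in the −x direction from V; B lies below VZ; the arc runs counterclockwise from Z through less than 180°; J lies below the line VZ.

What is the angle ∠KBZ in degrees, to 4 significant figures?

73.21°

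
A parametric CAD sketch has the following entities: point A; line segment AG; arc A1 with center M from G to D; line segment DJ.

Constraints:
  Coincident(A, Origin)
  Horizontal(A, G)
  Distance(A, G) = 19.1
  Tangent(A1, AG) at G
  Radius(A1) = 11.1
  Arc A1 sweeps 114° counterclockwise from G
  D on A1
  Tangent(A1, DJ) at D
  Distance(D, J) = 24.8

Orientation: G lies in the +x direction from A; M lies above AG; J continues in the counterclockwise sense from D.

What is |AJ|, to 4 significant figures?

42.80

A is at the origin; AG is horizontal with |AG| = 19.1 and G on the +x side, so G = (19.10, 0.000). Since A1 is tangent to AG there, MG ⟂ AG, so M = G + (0, 11.1) = (19.10, 11.10). On A1, G sits at bearing -90° from M; a 114° counterclockwise sweep puts D at bearing 24°, so D = M + 11.1·(cos 24°, sin 24°) = (29.24, 15.61). Since A1 is tangent to DJ there, MD ⟂ DJ, so DJ runs along (−sin 24°, cos 24°); with |DJ| = 24.8, J = (19.15, 38.27). Then |AJ| = |J − A| = 42.80.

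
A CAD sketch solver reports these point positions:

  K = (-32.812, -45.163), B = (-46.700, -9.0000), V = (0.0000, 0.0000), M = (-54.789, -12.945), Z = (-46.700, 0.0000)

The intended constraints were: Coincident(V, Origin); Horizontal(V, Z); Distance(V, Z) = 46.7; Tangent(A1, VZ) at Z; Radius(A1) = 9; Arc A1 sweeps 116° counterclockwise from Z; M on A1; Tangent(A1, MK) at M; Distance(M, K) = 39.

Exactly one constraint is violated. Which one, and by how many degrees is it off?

Tangent(A1, MK) at M — off by 8.30°.

V = (0.00, 0.00) ✓; V.y = 0.00, Z.y = 0.00 ✓; |VZ| = 46.70 ✓; ∠(BZ, ZV) = 90.00° ✓; |BZ| = 9.000 ✓; bearing(B→M) − bearing(B→Z) = 116.0° ✓; |BM| = 9.000 ✓; ∠(BM, MK) = 81.70° ✗; |MK| = 39.00 ✓.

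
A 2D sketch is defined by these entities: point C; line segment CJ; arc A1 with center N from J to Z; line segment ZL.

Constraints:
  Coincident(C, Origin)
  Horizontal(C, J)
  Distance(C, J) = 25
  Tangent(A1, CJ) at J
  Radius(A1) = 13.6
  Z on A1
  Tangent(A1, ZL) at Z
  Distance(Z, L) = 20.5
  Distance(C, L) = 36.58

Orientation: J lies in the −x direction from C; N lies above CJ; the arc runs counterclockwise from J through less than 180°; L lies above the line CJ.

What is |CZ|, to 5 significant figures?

18.091

Checks: |NZ| = 13.60 ✓; ∠(NZ, ZL) = 90.00° ✓; |ZL| = 20.50 ✓; |CL| = 36.58 ✓.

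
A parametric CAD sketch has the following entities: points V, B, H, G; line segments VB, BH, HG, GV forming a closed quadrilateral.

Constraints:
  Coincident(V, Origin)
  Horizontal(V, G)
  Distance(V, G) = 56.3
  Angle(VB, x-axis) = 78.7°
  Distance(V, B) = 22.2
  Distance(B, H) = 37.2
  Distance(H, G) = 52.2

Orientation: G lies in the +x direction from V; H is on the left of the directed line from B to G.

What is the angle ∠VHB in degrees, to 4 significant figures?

13.80°

V is at the origin; V and G share the same y with |VG| = 56.3 and G in +x, so G = (56.3, 0). VB runs at 78.7° with |VB| = 22.2, so B = (4.350, 21.77). H is determined by |BH| = 37.2 and |HG| = 52.2 together: it lies at the intersection of circle(B, 37.2) and circle(G, 52.2). With |BG| = 56.33, the foot of the radical line on BG is 16.26 from B and the perpendicular offset is √(37.2² − 16.26²) = 33.46. Taking the left-of-BG solution: H = (32.28, 46.34).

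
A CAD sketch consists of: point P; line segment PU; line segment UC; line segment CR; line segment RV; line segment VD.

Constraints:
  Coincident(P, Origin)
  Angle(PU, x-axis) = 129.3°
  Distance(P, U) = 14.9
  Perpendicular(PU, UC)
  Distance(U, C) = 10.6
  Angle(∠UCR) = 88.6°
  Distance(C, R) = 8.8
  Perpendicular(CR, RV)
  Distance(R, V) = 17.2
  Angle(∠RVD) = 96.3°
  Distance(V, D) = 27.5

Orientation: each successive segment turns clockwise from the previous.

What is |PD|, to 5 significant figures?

35.137

P is at the origin; PU runs at 129.3° with length 14.9, so U = (-9.4374, 11.530). The perpendicularity gives UC at right angles to PU, so UC runs at 39.300°; with |UC| = 10.6, C = (-1.2347, 18.244). ∠UCR = 88.6° gives CR at -52.100° from the x-axis; with |CR| = 8.8, R = (4.1710, 11.300). The perpendicularity gives RV at right angles to CR, so RV runs at -142.10°; with |RV| = 17.2, V = (-9.4012, 0.73441). ∠RVD = 96.3° gives VD at 134.20° from the x-axis; with |VD| = 27.5, D = (-28.573, 20.449). Then |PD| = |D − P| = 35.137.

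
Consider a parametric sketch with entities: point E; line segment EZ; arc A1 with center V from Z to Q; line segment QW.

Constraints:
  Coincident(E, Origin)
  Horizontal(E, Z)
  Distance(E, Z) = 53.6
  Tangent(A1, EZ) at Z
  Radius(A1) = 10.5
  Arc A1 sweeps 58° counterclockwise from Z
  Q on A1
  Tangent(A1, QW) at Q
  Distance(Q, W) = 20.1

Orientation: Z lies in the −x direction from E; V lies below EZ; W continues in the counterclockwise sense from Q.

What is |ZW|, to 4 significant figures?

29.42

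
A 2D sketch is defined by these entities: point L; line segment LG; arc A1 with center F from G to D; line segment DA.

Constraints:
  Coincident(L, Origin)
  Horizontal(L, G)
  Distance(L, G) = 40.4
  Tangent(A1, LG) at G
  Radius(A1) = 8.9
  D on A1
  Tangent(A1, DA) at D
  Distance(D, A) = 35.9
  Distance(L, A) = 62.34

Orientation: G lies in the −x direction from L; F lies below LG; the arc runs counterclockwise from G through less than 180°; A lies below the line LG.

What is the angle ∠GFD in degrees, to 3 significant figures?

101°

Checks: |LG| = 40.40 ✓; ∠(FG, GL) = 90.00° ✓; |FG| = 8.900 ✓; |FD| = 8.900 ✓; ∠(FD, DA) = 90.00° ✓; |DA| = 35.90 ✓; |LA| = 62.34 ✓.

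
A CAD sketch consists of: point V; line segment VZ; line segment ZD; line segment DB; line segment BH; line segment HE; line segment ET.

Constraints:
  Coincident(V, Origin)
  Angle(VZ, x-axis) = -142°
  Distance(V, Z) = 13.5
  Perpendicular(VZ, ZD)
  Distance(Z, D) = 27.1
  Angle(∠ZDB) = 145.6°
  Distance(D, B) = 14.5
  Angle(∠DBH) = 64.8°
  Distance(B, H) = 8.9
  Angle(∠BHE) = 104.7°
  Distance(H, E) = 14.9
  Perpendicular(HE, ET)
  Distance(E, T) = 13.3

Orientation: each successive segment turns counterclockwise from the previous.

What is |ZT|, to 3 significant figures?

31.1

∠BHE = 104.7° gives HE at 173° from the x-axis; with |HE| = 14.9, E = (3.90, -23.4). HE is perpendicular to ET, so ET runs at -97.1°; with |ET| = 13.3, T = (2.26, -36.6). Then |ZT| = |T − Z| = 31.1.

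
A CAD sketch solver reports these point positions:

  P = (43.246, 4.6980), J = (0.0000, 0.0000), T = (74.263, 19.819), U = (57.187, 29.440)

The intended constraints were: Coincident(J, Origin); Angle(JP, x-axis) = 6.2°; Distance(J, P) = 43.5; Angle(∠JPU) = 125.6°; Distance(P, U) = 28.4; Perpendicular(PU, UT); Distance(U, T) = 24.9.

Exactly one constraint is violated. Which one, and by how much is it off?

Distance(U, T) = 24.9 — off by 5.30.

J = (0.00, 0.00) ✓; JP at 6.200° ✓; |JP| = 43.50 ✓; ∠JPU = 125.6° ✓; |PU| = 28.40 ✓; ∠(PU, UT) = 90.00° ✓; |UT| = 19.60 ✗.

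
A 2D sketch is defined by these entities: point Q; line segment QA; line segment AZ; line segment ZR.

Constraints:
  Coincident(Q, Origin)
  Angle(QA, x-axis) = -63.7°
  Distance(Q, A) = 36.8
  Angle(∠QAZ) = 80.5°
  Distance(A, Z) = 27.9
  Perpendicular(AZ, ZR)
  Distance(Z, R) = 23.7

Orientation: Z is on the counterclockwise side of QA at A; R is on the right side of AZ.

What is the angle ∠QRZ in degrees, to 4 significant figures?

19.99°

Q is at the origin; QA runs at -63.7° with length 36.8, so A = 36.8·(cos -63.7°, sin -63.7°) = (16.31, -32.99). ∠QAZ = 80.5°, so AZ runs at -63.7° + (180° − 80.5°) = 35.80° from the x-axis; with |AZ| = 27.9, Z = A + 27.9·(cos 35.80°, sin 35.80°) = (38.93, -16.67). AZ ⟂ ZR; with |ZR| = 23.7 on the right of AZ, R = Z + 23.7·(0.5850, -0.8111) = (52.80, -35.89). Then cos ∠QRZ = RQ·RZ / (|RQ||RZ|), giving 19.99°.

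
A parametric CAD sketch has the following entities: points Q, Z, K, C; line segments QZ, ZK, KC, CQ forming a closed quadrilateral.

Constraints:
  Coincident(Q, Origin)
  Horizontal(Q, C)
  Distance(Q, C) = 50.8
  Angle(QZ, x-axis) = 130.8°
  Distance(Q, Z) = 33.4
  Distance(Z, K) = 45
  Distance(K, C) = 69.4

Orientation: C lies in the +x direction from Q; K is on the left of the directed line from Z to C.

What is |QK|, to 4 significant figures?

57.51

Checks: |ZK| = 45.00 ✓; |KC| = 69.40 ✓.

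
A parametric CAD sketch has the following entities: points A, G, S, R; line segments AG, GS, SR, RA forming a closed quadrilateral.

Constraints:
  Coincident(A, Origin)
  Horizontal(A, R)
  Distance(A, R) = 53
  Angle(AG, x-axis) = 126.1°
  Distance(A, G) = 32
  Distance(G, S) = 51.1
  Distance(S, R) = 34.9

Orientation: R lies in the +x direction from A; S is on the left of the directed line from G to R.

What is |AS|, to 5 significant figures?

42.687

A is at the origin; AR is horizontal with |AR| = 53.0 and R in +x, so R = (53.0, 0). AG runs at 126.1° with |AG| = 32.0, so G = (-18.854, 25.856). S is determined by |GS| = 51.1 and |SR| = 34.9 together: it lies at the intersection of circle(G, 51.1) and circle(R, 34.9). With |GR| = 76.365, the foot of the radical line on GR is 47.304 from G and the perpendicular offset is √(51.1² − 47.304²) = 19.326. Taking the left-of-GR solution: S = (32.200, 28.024).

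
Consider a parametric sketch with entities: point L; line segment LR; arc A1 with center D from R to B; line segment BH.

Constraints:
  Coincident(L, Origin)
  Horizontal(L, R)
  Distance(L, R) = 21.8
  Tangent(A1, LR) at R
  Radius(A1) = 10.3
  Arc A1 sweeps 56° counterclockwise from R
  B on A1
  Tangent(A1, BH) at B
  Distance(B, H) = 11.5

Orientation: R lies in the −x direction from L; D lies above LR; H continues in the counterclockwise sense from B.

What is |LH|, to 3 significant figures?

15.6

On A1, R sits at bearing -90° from D; a 56° counterclockwise sweep puts B at bearing -34°, so B = D + 10.3·(cos -34°, sin -34°) = (-13.3, 4.54). Since A1 is tangent to BH there, DB ⟂ BH, so BH runs along (−sin -34°, cos -34°); with |BH| = 11.5, H = (-6.83, 14.1). Then |LH| = |H − L| = 15.6.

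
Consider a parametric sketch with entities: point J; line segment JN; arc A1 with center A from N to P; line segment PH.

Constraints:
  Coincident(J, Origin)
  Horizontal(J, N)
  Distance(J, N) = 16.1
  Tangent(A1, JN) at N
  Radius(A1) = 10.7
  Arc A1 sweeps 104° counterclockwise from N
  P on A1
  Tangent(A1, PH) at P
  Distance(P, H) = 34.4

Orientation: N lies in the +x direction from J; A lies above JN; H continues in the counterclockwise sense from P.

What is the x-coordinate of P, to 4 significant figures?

26.48

J is at the origin; JN is horizontal with |JN| = 16.1 and N on the +x side, so N = (16.10, 0.000). A1 meets JN tangentially, so AN is at right angles to JN, so A = N + (0, 10.7) = (16.10, 10.70). On A1, N sits at bearing -90° from A; a 104° counterclockwise sweep puts P at bearing 14°, so P = A + 10.7·(cos 14°, sin 14°) = (26.48, 13.29). So P.x = 26.48.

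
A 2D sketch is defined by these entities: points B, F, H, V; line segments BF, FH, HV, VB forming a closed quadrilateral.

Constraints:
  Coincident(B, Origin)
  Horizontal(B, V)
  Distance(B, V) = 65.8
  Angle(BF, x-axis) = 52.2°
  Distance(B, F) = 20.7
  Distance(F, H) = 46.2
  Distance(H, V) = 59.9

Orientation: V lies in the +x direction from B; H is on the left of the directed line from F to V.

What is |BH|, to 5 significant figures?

66.890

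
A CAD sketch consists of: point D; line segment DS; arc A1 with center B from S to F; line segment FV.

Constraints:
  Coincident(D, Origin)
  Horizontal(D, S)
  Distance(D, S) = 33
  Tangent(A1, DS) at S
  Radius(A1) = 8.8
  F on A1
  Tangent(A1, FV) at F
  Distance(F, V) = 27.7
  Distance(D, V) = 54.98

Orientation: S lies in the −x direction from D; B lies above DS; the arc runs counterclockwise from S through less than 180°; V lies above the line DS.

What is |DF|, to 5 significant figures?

29.046

Checks: |BF| = 8.800 ✓; ∠(BF, FV) = 90.00° ✓; |FV| = 27.70 ✓; |DV| = 54.98 ✓.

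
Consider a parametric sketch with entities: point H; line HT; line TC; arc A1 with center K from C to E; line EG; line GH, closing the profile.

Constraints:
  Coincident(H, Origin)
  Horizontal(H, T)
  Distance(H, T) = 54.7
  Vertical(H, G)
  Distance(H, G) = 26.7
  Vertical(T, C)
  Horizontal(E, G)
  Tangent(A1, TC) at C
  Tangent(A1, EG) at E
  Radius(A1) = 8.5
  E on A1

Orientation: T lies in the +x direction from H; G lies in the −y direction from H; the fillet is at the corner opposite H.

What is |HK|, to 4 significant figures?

49.66

H and G share the same x with |HG| = 26.7 and G on the −y side, so G = (0.000, -26.70). The virtual corner opposite H is at (54.70, -26.70). Since A1 is tangent to TC there, KC ⟂ TC and the tangent condition forces KE to be normal to EG, with radius 8.5, so the center K sits 8.5 in from both sides at K = (46.20, -18.20). Then |HK| = |K − H| = 49.66.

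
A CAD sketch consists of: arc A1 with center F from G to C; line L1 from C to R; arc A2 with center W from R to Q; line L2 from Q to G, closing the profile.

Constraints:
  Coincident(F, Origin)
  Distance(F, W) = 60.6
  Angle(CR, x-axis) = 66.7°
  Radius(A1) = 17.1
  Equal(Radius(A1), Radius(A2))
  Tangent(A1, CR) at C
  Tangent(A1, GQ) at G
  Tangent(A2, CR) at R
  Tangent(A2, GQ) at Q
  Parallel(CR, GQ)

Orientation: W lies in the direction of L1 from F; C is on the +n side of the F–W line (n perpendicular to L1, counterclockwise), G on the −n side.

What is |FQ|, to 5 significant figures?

62.966

The slot axis is L1's direction at 66.7°, so u = (cos 66.7°, sin 66.7°) = (0.39555, 0.91845) and n = (−sin 66.7°, cos 66.7°) = (-0.91845, 0.39555). F is at the origin and W lies 60.6 along u from F, so W = 60.6·u = (23.970, 55.658). Tangency of A1 to both parallel lines with radius 17.1 puts C and G at F ± 17.1·n: C = (-15.705, 6.7638), G = (15.705, -6.7638). Equal radii place R and Q the same way about W: R = W + 17.1·n = (8.2646, 62.422), Q = W − 17.1·n = (39.675, 48.894). Then |FQ| = |Q − F| = 62.966.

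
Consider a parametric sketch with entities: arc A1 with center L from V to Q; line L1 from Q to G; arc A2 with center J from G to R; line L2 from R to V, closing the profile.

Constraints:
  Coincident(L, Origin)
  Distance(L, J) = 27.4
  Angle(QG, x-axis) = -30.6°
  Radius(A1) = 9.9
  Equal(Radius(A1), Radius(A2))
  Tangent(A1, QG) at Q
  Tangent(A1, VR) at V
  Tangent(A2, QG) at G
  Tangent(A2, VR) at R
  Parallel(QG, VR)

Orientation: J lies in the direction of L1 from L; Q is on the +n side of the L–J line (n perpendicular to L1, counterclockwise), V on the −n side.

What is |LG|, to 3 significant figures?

29.1

Tangency of A1 to both parallel lines with radius 9.9 puts Q and V at L ± 9.9·n: Q = (5.04, 8.52), V = (-5.04, -8.52). Equal radii place G and R the same way about J: G = J + 9.9·n = (28.6, -5.43), R = J − 9.9·n = (18.5, -22.5). Then |LG| = |G − L| = 29.1.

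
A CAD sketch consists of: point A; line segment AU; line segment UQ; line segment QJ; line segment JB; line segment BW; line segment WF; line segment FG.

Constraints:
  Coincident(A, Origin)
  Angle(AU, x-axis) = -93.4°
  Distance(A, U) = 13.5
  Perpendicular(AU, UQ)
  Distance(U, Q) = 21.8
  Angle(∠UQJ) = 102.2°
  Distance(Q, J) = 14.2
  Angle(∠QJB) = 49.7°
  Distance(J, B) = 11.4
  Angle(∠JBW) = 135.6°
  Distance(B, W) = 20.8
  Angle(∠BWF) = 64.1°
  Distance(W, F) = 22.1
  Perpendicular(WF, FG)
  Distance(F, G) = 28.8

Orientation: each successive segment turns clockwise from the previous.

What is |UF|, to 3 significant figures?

31.4

A is at the origin; AU runs at -93.4° with length 13.5, so U = (-0.801, -13.5). The perpendicularity gives UQ at right angles to AU, so UQ runs at 177°; with |UQ| = 21.8, Q = (-22.6, -12.2). ∠UQJ = 102.2° gives QJ at 98.8° from the x-axis; with |QJ| = 14.2, J = (-24.7, 1.85). ∠QJB = 49.7° gives JB at -31.5° from the x-axis; with |JB| = 11.4, B = (-15.0, -4.11). ∠JBW = 135.6° gives BW at -75.9° from the x-axis; with |BW| = 20.8, W = (-9.95, -24.3). ∠BWF = 64.1° gives WF at 168° from the x-axis; with |WF| = 22.1, F = (-31.6, -19.8). Then |UF| = |F − U| = 31.4.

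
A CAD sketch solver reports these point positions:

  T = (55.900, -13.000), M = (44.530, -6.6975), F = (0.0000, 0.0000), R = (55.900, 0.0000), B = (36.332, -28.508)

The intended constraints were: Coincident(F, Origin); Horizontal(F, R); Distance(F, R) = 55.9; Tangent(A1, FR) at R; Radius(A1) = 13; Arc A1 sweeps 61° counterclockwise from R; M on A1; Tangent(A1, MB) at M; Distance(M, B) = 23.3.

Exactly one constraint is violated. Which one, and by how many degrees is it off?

Tangent(A1, MB) at M — off by 8.40°.

F = (0.00, 0.00) ✓; F.y = 0.00, R.y = 0.00 ✓; |FR| = 55.90 ✓; ∠(TR, RF) = 90.00° ✓; |TR| = 13.00 ✓; bearing(T→M) − bearing(T→R) = 61.00° ✓; |TM| = 13.00 ✓; ∠(TM, MB) = 81.60° ✗; |MB| = 23.30 ✓.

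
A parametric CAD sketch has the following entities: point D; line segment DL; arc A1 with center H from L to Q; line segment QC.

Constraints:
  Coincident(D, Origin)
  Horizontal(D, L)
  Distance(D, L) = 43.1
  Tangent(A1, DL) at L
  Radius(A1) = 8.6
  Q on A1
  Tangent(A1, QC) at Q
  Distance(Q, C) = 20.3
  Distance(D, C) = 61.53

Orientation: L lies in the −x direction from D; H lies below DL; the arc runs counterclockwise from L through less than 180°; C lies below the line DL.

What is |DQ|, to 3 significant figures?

52.0

Checks: D = (0.00, 0.00) ✓; |HQ| = 8.600 ✓; ∠(HQ, QC) = 90.00° ✓; |QC| = 20.30 ✓; |DC| = 61.53 ✓.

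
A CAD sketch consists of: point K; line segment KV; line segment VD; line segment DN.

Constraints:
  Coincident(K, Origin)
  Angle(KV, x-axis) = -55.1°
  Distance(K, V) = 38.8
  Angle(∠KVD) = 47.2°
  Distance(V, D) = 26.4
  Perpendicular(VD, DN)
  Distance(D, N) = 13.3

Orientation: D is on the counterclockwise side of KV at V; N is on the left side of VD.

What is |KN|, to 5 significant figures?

15.169

K is at the origin; KV runs at -55.1° with length 38.8, so V = 38.8·(cos -55.1°, sin -55.1°) = (22.199, -31.822). ∠KVD = 47.2°, so VD runs at -55.1° + (180° − 47.2°) = 77.700° from the x-axis; with |VD| = 26.4, D = V + 26.4·(cos 77.700°, sin 77.700°) = (27.823, -6.0279). VD is perpendicular to DN; with |DN| = 13.3 on the left of VD, N = D + 13.3·(-0.97705, 0.21303) = (14.829, -3.1946). Then |KN| = |N − K| = 15.169.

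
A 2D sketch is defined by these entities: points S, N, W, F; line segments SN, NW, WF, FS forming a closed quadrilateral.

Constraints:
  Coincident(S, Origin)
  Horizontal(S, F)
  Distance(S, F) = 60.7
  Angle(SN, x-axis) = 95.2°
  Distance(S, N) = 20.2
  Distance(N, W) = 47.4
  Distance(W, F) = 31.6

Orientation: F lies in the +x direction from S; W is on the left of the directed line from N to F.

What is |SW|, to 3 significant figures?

52.7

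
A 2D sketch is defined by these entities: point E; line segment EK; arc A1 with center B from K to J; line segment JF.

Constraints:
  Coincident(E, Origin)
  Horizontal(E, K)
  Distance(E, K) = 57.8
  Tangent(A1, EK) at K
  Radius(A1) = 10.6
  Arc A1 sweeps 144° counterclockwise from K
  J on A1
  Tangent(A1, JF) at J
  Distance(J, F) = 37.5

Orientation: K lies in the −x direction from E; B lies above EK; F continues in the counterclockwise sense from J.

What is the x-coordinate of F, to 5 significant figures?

-81.908

On A1, K sits at bearing -90° from B; a 144° counterclockwise sweep puts J at bearing 54°, so J = B + 10.6·(cos 54°, sin 54°) = (-51.569, 19.176). Tangency of A1 to JF means the radius BJ is perpendicular to JF, so JF runs along (−sin 54°, cos 54°); with |JF| = 37.5, F = (-81.908, 41.218). So F.x = -81.908.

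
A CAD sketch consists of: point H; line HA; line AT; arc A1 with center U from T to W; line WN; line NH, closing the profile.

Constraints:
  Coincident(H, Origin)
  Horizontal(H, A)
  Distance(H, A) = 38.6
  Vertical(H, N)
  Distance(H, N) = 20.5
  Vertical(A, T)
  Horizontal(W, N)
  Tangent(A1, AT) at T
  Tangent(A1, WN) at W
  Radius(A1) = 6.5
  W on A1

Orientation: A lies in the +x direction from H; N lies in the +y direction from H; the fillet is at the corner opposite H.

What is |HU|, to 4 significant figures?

35.02

H and N share the same x with |HN| = 20.5 and N on the +y side, so N = (0.000, 20.50). The virtual corner opposite H is at (38.60, 20.50). Since A1 is tangent to AT there, UT ⟂ AT and the tangent condition forces UW to be normal to WN, with radius 6.5, so the center U sits 6.5 in from both sides at U = (32.10, 14.00). Then |HU| = |U − H| = 35.02.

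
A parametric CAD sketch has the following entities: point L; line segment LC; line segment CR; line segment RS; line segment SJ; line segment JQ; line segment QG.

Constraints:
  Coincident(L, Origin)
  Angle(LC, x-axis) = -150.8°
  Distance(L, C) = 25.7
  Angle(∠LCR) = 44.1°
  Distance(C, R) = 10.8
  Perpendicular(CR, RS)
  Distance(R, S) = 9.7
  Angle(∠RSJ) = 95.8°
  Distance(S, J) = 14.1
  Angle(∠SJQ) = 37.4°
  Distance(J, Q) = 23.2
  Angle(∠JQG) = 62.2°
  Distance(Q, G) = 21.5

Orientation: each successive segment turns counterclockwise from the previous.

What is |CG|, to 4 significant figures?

25.12

L is at the origin; LC runs at -150.8° with length 25.7, so C = (-22.43, -12.54). ∠LCR = 44.1° gives CR at -14.90° from the x-axis; with |CR| = 10.8, R = (-12.00, -15.32). CR is perpendicular to RS, so RS runs at 75.10°; with |RS| = 9.7, S = (-9.503, -5.941). ∠RSJ = 95.8° gives SJ at 159.3° from the x-axis; with |SJ| = 14.1, J = (-22.69, -0.9572). ∠SJQ = 37.4° gives JQ at -58.10° from the x-axis; with |JQ| = 23.2, Q = (-10.43, -20.65). ∠JQG = 62.2° gives QG at 59.70° from the x-axis; with |QG| = 21.5, G = (0.4143, -2.090). Then |CG| = |G − C| = 25.12.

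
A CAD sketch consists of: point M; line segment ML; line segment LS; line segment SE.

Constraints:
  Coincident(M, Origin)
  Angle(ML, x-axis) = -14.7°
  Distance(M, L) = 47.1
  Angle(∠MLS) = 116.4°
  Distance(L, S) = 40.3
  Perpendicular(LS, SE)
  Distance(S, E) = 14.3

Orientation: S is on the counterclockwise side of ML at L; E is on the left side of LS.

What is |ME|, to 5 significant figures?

67.293

M is at the origin; ML runs at -14.7° with length 47.1, so L = 47.1·(cos -14.7°, sin -14.7°) = (45.558, -11.952). ∠MLS = 116.4°, so LS runs at -14.7° + (180° − 116.4°) = 48.900° from the x-axis; with |LS| = 40.3, S = L + 40.3·(cos 48.900°, sin 48.900°) = (72.051, 18.417). The perpendicularity gives SE at right angles to LS; with |SE| = 14.3 on the left of LS, E = S + 14.3·(-0.75356, 0.65738) = (61.275, 27.817). Then |ME| = |E − M| = 67.293.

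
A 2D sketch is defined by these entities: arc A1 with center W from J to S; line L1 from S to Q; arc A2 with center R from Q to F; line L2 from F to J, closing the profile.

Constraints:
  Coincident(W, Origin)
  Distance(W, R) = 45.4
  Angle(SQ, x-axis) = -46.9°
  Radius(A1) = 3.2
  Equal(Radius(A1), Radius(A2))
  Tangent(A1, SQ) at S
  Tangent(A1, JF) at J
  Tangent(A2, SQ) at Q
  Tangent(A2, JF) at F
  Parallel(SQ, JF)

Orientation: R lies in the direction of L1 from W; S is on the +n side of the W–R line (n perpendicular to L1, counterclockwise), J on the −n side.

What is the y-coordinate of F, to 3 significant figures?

-35.3

The slot axis is L1's direction at -46.9°, so u = (cos -46.9°, sin -46.9°) = (0.683, -0.730) and n = (−sin -46.9°, cos -46.9°) = (0.730, 0.683). W is at the origin and R lies 45.4 along u from W, so R = 45.4·u = (31.0, -33.1). Tangency of A1 to both parallel lines with radius 3.2 puts S and J at W ± 3.2·n: S = (2.34, 2.19), J = (-2.34, -2.19). Equal radii place Q and F the same way about R: Q = R + 3.2·n = (33.4, -31.0), F = R − 3.2·n = (28.7, -35.3). So F.y = -35.3.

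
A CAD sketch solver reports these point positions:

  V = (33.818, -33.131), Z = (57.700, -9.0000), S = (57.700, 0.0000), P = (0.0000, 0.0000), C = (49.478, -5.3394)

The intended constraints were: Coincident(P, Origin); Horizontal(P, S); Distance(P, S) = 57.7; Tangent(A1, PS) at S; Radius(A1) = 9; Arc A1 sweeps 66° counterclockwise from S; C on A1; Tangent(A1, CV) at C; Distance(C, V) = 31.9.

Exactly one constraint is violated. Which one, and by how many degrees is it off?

Tangent(A1, CV) at C — off by 5.40°.

P = (0.00, 0.00) ✓; P.y = 0.00, S.y = 0.00 ✓; |PS| = 57.70 ✓; ∠(ZS, SP) = 90.00° ✓; |ZS| = 9.000 ✓; bearing(Z→C) − bearing(Z→S) = 66.00° ✓; |ZC| = 9.000 ✓; ∠(ZC, CV) = 95.40° ✗; |CV| = 31.90 ✓.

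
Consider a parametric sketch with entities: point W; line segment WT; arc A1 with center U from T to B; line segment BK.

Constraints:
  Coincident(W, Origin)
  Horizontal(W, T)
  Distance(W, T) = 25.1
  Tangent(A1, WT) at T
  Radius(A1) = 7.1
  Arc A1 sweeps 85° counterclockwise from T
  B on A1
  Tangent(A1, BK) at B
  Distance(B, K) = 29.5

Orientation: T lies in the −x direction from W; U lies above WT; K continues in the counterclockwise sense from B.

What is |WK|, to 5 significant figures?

39.057

W is at the origin; W and T share the same y with |WT| = 25.1 and T on the −x side, so T = (-25.100, 0.0000). A1 meets WT tangentially, so UT is at right angles to WT, so U = T + (0, 7.1) = (-25.100, 7.1000). On A1, T sits at bearing -90° from U; an 85° counterclockwise sweep puts B at bearing -5°, so B = U + 7.1·(cos -5°, sin -5°) = (-18.027, 6.4812). A1 meets BK tangentially, so UB is at right angles to BK, so BK runs along (−sin -5°, cos -5°); with |BK| = 29.5, K = (-15.456, 35.869). Then |WK| = |K − W| = 39.057.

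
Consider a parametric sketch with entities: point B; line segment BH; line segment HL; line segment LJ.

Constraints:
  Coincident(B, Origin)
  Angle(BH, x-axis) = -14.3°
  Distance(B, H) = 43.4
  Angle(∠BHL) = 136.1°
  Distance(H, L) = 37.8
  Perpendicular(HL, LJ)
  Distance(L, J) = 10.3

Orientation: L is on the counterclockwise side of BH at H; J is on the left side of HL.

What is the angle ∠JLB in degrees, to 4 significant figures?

66.46°

∠BHL = 136.1°, so HL runs at -14.3° + (180° − 136.1°) = 29.60° from the x-axis; with |HL| = 37.8, L = H + 37.8·(cos 29.60°, sin 29.60°) = (74.92, 7.951). HL is perpendicular to LJ; with |LJ| = 10.3 on the left of HL, J = L + 10.3·(-0.4939, 0.8695) = (69.83, 16.91). Then cos ∠JLB = LJ·LB / (|LJ||LB|), giving 66.46°.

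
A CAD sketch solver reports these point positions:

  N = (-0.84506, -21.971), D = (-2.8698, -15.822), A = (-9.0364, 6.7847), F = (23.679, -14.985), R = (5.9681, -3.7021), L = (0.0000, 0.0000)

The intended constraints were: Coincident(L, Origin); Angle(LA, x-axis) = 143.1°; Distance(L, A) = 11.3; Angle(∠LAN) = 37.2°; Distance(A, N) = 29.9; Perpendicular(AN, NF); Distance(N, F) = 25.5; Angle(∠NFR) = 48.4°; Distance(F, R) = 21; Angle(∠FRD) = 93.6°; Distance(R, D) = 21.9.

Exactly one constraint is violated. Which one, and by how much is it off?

Distance(R, D) = 21.9 — off by 6.90.

L = (0.00, 0.00) ✓; LA at 143.1° ✓; |LA| = 11.30 ✓; ∠LAN = 37.20° ✓; |AN| = 29.90 ✓; ∠(AN, NF) = 90.00° ✓; |NF| = 25.50 ✓; ∠NFR = 48.40° ✓; |FR| = 21.00 ✓; ∠FRD = 93.60° ✓; |RD| = 15.00 ✗.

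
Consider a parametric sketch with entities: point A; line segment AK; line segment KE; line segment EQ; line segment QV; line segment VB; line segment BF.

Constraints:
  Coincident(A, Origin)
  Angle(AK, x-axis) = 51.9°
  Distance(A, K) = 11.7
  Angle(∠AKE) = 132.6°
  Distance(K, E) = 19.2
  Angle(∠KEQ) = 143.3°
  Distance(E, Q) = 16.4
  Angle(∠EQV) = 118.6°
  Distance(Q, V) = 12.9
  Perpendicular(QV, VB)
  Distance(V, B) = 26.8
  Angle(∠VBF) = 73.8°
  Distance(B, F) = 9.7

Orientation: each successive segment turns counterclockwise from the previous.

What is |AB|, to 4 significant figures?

15.68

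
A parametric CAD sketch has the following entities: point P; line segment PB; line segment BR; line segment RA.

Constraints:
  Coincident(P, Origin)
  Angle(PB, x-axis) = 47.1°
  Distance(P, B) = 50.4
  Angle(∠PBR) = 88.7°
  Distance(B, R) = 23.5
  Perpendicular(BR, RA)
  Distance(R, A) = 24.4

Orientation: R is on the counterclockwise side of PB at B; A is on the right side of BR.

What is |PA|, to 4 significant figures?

78.06

∠PBR = 88.7°, so BR runs at 47.1° + (180° − 88.7°) = 138.4° from the x-axis; with |BR| = 23.5, R = B + 23.5·(cos 138.4°, sin 138.4°) = (16.74, 52.52). BR is perpendicular to RA; with |RA| = 24.4 on the right of BR, A = R + 24.4·(0.6639, 0.7478) = (32.93, 70.77). Then |PA| = |A − P| = 78.06.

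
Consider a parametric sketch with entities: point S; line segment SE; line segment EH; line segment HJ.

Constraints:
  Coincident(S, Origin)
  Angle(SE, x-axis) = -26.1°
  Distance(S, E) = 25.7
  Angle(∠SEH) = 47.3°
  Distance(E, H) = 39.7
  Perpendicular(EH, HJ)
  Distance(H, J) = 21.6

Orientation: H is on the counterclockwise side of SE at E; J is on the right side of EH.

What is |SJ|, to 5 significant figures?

46.209

S is at the origin; SE runs at -26.1° with length 25.7, so E = 25.7·(cos -26.1°, sin -26.1°) = (23.079, -11.306). ∠SEH = 47.3°, so EH runs at -26.1° + (180° − 47.3°) = 106.60° from the x-axis; with |EH| = 39.7, H = E + 39.7·(cos 106.60°, sin 106.60°) = (11.737, 26.739). EH ⟂ HJ; with |HJ| = 21.6 on the right of EH, J = H + 21.6·(0.95832, 0.28569) = (32.437, 32.910). Then |SJ| = |J − S| = 46.209.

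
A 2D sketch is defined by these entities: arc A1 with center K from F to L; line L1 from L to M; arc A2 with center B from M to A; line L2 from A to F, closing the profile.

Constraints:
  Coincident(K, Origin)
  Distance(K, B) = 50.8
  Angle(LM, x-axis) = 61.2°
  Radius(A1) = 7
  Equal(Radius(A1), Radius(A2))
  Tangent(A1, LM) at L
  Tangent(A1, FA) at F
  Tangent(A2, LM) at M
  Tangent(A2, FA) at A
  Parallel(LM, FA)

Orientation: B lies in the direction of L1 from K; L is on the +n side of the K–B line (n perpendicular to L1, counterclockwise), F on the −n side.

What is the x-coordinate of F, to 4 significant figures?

6.134

K is at the origin and B lies 50.8 along u from K, so B = 50.8·u = (24.47, 44.52). Tangency of A1 to both parallel lines with radius 7.0 puts L and F at K ± 7.0·n: L = (-6.134, 3.372), F = (6.134, -3.372). So F.x = 6.134.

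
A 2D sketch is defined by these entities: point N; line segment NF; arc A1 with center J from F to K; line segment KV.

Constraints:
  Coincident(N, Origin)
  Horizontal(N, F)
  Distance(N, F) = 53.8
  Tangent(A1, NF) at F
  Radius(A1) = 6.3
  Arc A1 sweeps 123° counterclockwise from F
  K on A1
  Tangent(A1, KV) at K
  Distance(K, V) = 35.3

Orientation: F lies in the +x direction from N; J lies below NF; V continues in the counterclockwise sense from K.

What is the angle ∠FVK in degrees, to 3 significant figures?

13.5°

On A1, F sits at bearing 90° from J; a 123° counterclockwise sweep puts K at bearing 213°, so K = J + 6.3·(cos 213°, sin 213°) = (48.5, -9.73). Tangency of A1 to KV means the radius JK is perpendicular to KV, so KV runs along (−sin 213°, cos 213°); with |KV| = 35.3, V = (67.7, -39.3). Then cos ∠FVK = VF·VK / (|VF||VK|), giving 13.5°.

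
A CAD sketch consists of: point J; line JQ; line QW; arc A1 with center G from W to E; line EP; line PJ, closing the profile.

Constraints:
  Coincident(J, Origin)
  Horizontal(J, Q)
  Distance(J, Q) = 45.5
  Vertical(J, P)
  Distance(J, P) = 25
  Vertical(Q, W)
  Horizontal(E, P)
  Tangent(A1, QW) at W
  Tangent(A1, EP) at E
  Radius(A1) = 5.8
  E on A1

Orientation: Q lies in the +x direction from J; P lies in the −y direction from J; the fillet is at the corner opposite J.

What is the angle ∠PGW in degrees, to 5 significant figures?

171.69°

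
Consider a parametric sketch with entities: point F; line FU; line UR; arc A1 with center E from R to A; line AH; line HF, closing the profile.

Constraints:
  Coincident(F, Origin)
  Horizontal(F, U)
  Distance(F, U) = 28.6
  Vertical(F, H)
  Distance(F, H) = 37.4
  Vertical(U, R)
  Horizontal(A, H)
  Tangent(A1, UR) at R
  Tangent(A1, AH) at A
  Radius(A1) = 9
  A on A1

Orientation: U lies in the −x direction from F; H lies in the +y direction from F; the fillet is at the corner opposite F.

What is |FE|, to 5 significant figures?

34.507

F is at the origin; F and U share the same y with |FU| = 28.6 and U on the −x side, so U = (-28.600, 0.0000). F and H share the same x with |FH| = 37.4 and H on the +y side, so H = (0.0000, 37.400). The virtual corner opposite F is at (-28.600, 37.400). The tangent condition forces ER to be normal to UR and the tangent condition forces EA to be normal to AH, with radius 9.0, so the center E sits 9.0 in from both sides at E = (-19.600, 28.400). Then |FE| = |E − F| = 34.507.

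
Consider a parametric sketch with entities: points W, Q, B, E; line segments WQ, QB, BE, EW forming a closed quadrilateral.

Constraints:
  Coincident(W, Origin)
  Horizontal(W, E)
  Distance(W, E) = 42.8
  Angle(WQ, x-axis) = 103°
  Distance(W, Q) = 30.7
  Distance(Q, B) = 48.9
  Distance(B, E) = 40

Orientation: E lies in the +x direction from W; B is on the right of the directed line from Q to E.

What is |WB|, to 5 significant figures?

18.318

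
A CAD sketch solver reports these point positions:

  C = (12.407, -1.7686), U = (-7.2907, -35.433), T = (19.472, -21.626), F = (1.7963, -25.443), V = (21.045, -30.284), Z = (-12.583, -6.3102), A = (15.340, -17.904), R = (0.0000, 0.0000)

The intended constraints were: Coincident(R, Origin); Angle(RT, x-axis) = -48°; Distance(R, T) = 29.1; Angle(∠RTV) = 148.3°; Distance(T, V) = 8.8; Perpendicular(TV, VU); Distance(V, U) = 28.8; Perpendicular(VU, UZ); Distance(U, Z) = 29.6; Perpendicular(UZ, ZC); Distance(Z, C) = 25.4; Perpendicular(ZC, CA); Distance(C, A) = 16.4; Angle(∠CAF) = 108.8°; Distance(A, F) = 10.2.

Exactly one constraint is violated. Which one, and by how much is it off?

Distance(A, F) = 10.2 — off by 5.30.

R = (0.00, 0.00) ✓; RT at -48.00° ✓; |RT| = 29.10 ✓; ∠RTV = 148.3° ✓; |TV| = 8.800 ✓; ∠(TV, VU) = 90.00° ✓; |VU| = 28.80 ✓; ∠(VU, UZ) = 90.00° ✓; |UZ| = 29.60 ✓; ∠(UZ, ZC) = 90.00° ✓; |ZC| = 25.40 ✓; ∠(ZC, CA) = 90.00° ✓; |CA| = 16.40 ✓; ∠CAF = 108.8° ✓; |AF| = 15.50 ✗.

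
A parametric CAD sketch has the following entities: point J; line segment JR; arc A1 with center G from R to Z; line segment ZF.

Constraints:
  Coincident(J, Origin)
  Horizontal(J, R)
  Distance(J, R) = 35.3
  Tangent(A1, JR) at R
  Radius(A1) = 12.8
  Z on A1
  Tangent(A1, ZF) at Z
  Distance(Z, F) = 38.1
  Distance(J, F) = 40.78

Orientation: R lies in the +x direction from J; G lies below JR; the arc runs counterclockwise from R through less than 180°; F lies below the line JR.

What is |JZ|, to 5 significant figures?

24.950

Checks: |GZ| = 12.80 ✓; ∠(GZ, ZF) = 90.00° ✓; |ZF| = 38.10 ✓; |JF| = 40.78 ✓.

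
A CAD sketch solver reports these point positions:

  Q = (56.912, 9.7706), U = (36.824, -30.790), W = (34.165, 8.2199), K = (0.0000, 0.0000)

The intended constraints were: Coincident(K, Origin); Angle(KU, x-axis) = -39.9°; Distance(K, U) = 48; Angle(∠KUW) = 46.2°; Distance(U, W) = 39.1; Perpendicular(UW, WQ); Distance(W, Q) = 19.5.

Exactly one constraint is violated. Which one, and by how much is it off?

Distance(W, Q) = 19.5 — off by 3.30.

K = (0.00, 0.00) ✓; KU at -39.90° ✓; |KU| = 48.00 ✓; ∠KUW = 46.20° ✓; |UW| = 39.10 ✓; ∠(UW, WQ) = 90.00° ✓; |WQ| = 22.80 ✗.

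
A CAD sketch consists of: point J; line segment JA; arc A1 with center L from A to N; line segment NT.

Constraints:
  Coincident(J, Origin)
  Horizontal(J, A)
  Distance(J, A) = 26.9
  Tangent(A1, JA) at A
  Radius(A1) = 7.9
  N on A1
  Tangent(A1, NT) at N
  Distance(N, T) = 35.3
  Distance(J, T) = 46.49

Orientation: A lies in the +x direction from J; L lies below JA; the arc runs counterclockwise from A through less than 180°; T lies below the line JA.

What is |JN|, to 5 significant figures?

20.484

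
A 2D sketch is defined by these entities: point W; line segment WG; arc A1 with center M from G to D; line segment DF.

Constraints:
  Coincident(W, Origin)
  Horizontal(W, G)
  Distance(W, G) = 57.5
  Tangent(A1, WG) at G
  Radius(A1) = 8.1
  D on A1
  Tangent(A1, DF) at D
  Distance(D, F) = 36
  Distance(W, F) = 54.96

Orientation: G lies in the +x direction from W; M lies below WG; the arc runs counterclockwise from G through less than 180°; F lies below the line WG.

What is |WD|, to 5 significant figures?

50.137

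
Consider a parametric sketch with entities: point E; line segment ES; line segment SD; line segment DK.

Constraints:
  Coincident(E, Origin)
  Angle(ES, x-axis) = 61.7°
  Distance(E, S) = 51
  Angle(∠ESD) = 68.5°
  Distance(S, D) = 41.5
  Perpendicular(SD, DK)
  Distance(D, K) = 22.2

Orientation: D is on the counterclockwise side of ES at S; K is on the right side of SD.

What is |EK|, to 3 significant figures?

73.3

∠ESD = 68.5°, so SD runs at 61.7° + (180° − 68.5°) = 173° from the x-axis; with |SD| = 41.5, D = S + 41.5·(cos 173°, sin 173°) = (-17.0, 49.8). SD ⟂ DK; with |DK| = 22.2 on the right of SD, K = D + 22.2·(0.118, 0.993) = (-14.4, 71.9). Then |EK| = |K − E| = 73.3.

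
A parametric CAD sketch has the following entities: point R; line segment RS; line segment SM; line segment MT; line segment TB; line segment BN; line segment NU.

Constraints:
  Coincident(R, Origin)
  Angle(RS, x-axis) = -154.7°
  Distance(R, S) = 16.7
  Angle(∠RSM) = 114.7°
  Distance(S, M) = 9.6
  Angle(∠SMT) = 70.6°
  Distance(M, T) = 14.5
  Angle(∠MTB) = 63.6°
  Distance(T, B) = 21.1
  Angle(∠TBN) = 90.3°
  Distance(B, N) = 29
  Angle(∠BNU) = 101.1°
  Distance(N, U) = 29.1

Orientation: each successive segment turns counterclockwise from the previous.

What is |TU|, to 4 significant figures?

35.50

R is at the origin; RS runs at -154.7° with length 16.7, so S = (-15.10, -7.137). ∠RSM = 114.7° gives SM at -89.40° from the x-axis; with |SM| = 9.6, M = (-15.00, -16.74). ∠SMT = 70.6° gives MT at 20.00° from the x-axis; with |MT| = 14.5, T = (-1.372, -11.78). ∠MTB = 63.6° gives TB at 136.4° from the x-axis; with |TB| = 21.1, B = (-16.65, 2.774). ∠TBN = 90.3° gives BN at -133.9° from the x-axis; with |BN| = 29.0, N = (-36.76, -18.12). ∠BNU = 101.1° gives NU at -55.00° from the x-axis; with |NU| = 29.1, U = (-20.07, -41.96). Then |TU| = |U − T| = 35.50.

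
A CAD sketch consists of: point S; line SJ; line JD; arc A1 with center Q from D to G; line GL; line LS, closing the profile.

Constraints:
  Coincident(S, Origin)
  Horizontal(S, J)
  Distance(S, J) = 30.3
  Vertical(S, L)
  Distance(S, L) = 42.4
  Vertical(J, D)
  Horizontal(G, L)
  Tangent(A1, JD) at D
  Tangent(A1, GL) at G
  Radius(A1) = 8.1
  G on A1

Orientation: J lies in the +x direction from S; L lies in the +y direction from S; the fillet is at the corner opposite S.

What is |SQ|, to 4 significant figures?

40.86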